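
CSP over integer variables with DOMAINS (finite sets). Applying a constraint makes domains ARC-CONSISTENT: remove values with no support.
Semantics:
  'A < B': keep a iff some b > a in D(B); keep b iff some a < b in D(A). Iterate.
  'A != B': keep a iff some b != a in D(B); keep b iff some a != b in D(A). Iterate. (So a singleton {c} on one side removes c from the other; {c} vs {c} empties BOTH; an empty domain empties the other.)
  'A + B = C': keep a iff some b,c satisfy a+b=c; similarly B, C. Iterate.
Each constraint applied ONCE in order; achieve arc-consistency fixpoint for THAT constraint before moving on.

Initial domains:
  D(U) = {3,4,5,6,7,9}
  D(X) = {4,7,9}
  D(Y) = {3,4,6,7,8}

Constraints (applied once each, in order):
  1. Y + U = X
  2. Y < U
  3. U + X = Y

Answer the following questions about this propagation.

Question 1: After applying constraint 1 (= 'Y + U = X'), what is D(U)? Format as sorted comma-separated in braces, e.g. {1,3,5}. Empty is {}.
Answer: {3,4,5,6}

Derivation:
Constraint 1 (Y + U = X) on D(Y)={3,4,6,7,8} D(U)={3,4,5,6,7,9} D(X)={4,7,9}: Y {3,4,6,7,8}->{3,4,6}; U {3,4,5,6,7,9}->{3,4,5,6}; X {4,7,9}->{7,9}
So after constraint 1: D(U) = {3,4,5,6}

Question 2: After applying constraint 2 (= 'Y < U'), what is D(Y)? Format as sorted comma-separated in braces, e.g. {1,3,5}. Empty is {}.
Constraint 1 (Y + U = X) on D(Y)={3,4,6,7,8} D(U)={3,4,5,6,7,9} D(X)={4,7,9}: Y {3,4,6,7,8}->{3,4,6}; U {3,4,5,6,7,9}->{3,4,5,6}; X {4,7,9}->{7,9}
Constraint 2 (Y < U) on D(Y)={3,4,6} D(U)={3,4,5,6}: Y {3,4,6}->{3,4}; U {3,4,5,6}->{4,5,6}
So after constraint 2: D(Y) = {3,4}

Answer: {3,4}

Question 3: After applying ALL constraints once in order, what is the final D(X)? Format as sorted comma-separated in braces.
Constraint 1 (Y + U = X) on D(Y)={3,4,6,7,8} D(U)={3,4,5,6,7,9} D(X)={4,7,9}: Y {3,4,6,7,8}->{3,4,6}; U {3,4,5,6,7,9}->{3,4,5,6}; X {4,7,9}->{7,9}
Constraint 2 (Y < U) on D(Y)={3,4,6} D(U)={3,4,5,6}: Y {3,4,6}->{3,4}; U {3,4,5,6}->{4,5,6}
Constraint 3 (U + X = Y) on D(U)={4,5,6} D(X)={7,9} D(Y)={3,4}: U {4,5,6}->{}; X {7,9}->{}; Y {3,4}->{}
So after all 3 constraints: D(X) = {}

Answer: {}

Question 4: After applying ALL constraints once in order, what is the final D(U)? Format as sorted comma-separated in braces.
Constraint 1 (Y + U = X) on D(Y)={3,4,6,7,8} D(U)={3,4,5,6,7,9} D(X)={4,7,9}: Y {3,4,6,7,8}->{3,4,6}; U {3,4,5,6,7,9}->{3,4,5,6}; X {4,7,9}->{7,9}
Constraint 2 (Y < U) on D(Y)={3,4,6} D(U)={3,4,5,6}: Y {3,4,6}->{3,4}; U {3,4,5,6}->{4,5,6}
Constraint 3 (U + X = Y) on D(U)={4,5,6} D(X)={7,9} D(Y)={3,4}: U {4,5,6}->{}; X {7,9}->{}; Y {3,4}->{}
So after all 3 constraints: D(U) = {}

Answer: {}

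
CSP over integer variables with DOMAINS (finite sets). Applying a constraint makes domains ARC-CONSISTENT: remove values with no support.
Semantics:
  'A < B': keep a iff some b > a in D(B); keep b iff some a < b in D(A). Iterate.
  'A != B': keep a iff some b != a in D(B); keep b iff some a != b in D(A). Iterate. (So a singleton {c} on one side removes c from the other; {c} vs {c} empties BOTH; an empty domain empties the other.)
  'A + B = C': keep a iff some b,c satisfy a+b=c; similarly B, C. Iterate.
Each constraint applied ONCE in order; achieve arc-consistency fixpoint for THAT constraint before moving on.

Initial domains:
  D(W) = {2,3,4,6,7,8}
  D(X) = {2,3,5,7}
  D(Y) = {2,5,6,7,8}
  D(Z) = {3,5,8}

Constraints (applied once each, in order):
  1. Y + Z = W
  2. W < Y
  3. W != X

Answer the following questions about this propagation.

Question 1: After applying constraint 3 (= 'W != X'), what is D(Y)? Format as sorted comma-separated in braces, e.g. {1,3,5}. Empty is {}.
Answer: {}

Derivation:
Constraint 1 (Y + Z = W) on D(Y)={2,5,6,7,8} D(Z)={3,5,8} D(W)={2,3,4,6,7,8}: Y {2,5,6,7,8}->{2,5}; Z {3,5,8}->{3,5}; W {2,3,4,6,7,8}->{7,8}
Constraint 2 (W < Y) on D(W)={7,8} D(Y)={2,5}: W {7,8}->{}; Y {2,5}->{}
Constraint 3 (W != X) on D(W)={} D(X)={2,3,5,7}: X {2,3,5,7}->{}
So after constraint 3: D(Y) = {}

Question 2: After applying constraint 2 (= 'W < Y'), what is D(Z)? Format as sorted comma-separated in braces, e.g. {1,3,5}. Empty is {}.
Answer: {3,5}

Derivation:
Constraint 1 (Y + Z = W) on D(Y)={2,5,6,7,8} D(Z)={3,5,8} D(W)={2,3,4,6,7,8}: Y {2,5,6,7,8}->{2,5}; Z {3,5,8}->{3,5}; W {2,3,4,6,7,8}->{7,8}
Constraint 2 (W < Y) on D(W)={7,8} D(Y)={2,5}: W {7,8}->{}; Y {2,5}->{}
So after constraint 2: D(Z) = {3,5}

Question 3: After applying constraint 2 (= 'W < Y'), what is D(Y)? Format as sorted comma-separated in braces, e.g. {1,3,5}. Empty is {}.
Answer: {}

Derivation:
Constraint 1 (Y + Z = W) on D(Y)={2,5,6,7,8} D(Z)={3,5,8} D(W)={2,3,4,6,7,8}: Y {2,5,6,7,8}->{2,5}; Z {3,5,8}->{3,5}; W {2,3,4,6,7,8}->{7,8}
Constraint 2 (W < Y) on D(W)={7,8} D(Y)={2,5}: W {7,8}->{}; Y {2,5}->{}
So after constraint 2: D(Y) = {}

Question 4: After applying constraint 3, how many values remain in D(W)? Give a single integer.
Answer: 0

Derivation:
Constraint 1 (Y + Z = W) on D(Y)={2,5,6,7,8} D(Z)={3,5,8} D(W)={2,3,4,6,7,8}: Y {2,5,6,7,8}->{2,5}; Z {3,5,8}->{3,5}; W {2,3,4,6,7,8}->{7,8}
Constraint 2 (W < Y) on D(W)={7,8} D(Y)={2,5}: W {7,8}->{}; Y {2,5}->{}
Constraint 3 (W != X) on D(W)={} D(X)={2,3,5,7}: X {2,3,5,7}->{}
So after constraint 3: D(W)={}, size = 0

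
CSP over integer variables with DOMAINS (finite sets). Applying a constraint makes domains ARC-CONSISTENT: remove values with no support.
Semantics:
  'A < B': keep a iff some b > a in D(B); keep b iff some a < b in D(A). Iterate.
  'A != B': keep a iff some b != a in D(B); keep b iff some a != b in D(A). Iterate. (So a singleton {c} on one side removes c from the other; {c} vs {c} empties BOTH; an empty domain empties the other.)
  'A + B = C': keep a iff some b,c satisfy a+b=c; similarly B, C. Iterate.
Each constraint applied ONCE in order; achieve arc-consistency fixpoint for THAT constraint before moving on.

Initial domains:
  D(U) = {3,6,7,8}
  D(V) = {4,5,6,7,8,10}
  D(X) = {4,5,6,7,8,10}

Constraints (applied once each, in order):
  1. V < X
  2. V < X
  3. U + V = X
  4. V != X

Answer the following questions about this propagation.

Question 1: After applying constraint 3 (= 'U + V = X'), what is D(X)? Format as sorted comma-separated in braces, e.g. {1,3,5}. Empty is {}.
Constraint 1 (V < X) on D(V)={4,5,6,7,8,10} D(X)={4,5,6,7,8,10}: V {4,5,6,7,8,10}->{4,5,6,7,8}; X {4,5,6,7,8,10}->{5,6,7,8,10}
Constraint 2 (V < X) on D(V)={4,5,6,7,8} D(X)={5,6,7,8,10}: no change
Constraint 3 (U + V = X) on D(U)={3,6,7,8} D(V)={4,5,6,7,8} D(X)={5,6,7,8,10}: U {3,6,7,8}->{3,6}; V {4,5,6,7,8}->{4,5,7}; X {5,6,7,8,10}->{7,8,10}
So after constraint 3: D(X) = {7,8,10}

Answer: {7,8,10}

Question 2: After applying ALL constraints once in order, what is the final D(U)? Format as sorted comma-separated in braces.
Constraint 1 (V < X) on D(V)={4,5,6,7,8,10} D(X)={4,5,6,7,8,10}: V {4,5,6,7,8,10}->{4,5,6,7,8}; X {4,5,6,7,8,10}->{5,6,7,8,10}
Constraint 2 (V < X) on D(V)={4,5,6,7,8} D(X)={5,6,7,8,10}: no change
Constraint 3 (U + V = X) on D(U)={3,6,7,8} D(V)={4,5,6,7,8} D(X)={5,6,7,8,10}: U {3,6,7,8}->{3,6}; V {4,5,6,7,8}->{4,5,7}; X {5,6,7,8,10}->{7,8,10}
Constraint 4 (V != X) on D(V)={4,5,7} D(X)={7,8,10}: no change
So after all 4 constraints: D(U) = {3,6}

Answer: {3,6}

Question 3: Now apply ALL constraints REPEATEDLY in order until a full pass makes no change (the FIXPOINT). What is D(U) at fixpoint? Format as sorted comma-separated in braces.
Answer: {3,6}

Derivation:
pass 0 (initial): D(U)={3,6,7,8}
pass 1: U {3,6,7,8}->{3,6}; V {4,5,6,7,8,10}->{4,5,7}; X {4,5,6,7,8,10}->{7,8,10}
pass 2: no change
Fixpoint after 2 passes: D(U) = {3,6}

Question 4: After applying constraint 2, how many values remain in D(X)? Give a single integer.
Constraint 1 (V < X) on D(V)={4,5,6,7,8,10} D(X)={4,5,6,7,8,10}: V {4,5,6,7,8,10}->{4,5,6,7,8}; X {4,5,6,7,8,10}->{5,6,7,8,10}
Constraint 2 (V < X) on D(V)={4,5,6,7,8} D(X)={5,6,7,8,10}: no change
So after constraint 2: D(X)={5,6,7,8,10}, size = 5

Answer: 5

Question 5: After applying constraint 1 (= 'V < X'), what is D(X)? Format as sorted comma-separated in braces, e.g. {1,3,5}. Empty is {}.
Answer: {5,6,7,8,10}

Derivation:
Constraint 1 (V < X) on D(V)={4,5,6,7,8,10} D(X)={4,5,6,7,8,10}: V {4,5,6,7,8,10}->{4,5,6,7,8}; X {4,5,6,7,8,10}->{5,6,7,8,10}
So after constraint 1: D(X) = {5,6,7,8,10}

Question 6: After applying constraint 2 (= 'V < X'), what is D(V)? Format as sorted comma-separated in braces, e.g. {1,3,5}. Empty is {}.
Constraint 1 (V < X) on D(V)={4,5,6,7,8,10} D(X)={4,5,6,7,8,10}: V {4,5,6,7,8,10}->{4,5,6,7,8}; X {4,5,6,7,8,10}->{5,6,7,8,10}
Constraint 2 (V < X) on D(V)={4,5,6,7,8} D(X)={5,6,7,8,10}: no change
So after constraint 2: D(V) = {4,5,6,7,8}

Answer: {4,5,6,7,8}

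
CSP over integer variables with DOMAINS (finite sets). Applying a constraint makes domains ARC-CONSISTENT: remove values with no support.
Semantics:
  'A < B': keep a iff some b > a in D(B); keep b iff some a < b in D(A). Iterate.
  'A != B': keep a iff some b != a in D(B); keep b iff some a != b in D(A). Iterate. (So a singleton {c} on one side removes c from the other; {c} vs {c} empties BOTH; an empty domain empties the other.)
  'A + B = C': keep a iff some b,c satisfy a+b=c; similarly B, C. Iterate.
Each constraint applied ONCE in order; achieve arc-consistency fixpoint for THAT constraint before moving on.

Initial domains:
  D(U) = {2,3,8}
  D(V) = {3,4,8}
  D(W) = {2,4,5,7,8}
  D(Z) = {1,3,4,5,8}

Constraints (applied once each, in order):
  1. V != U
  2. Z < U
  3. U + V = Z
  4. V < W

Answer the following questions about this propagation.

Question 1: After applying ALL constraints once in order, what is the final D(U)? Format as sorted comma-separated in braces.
Answer: {2}

Derivation:
Constraint 1 (V != U) on D(V)={3,4,8} D(U)={2,3,8}: no change
Constraint 2 (Z < U) on D(Z)={1,3,4,5,8} D(U)={2,3,8}: Z {1,3,4,5,8}->{1,3,4,5}
Constraint 3 (U + V = Z) on D(U)={2,3,8} D(V)={3,4,8} D(Z)={1,3,4,5}: U {2,3,8}->{2}; V {3,4,8}->{3}; Z {1,3,4,5}->{5}
Constraint 4 (V < W) on D(V)={3} D(W)={2,4,5,7,8}: W {2,4,5,7,8}->{4,5,7,8}
So after all 4 constraints: D(U) = {2}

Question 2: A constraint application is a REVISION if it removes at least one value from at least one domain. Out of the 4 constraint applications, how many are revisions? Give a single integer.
Answer: 3

Derivation:
Constraint 1 (V != U) on D(V)={3,4,8} D(U)={2,3,8}: no change => not a revision
Constraint 2 (Z < U) on D(Z)={1,3,4,5,8} D(U)={2,3,8}: Z {1,3,4,5,8}->{1,3,4,5} => REVISION
Constraint 3 (U + V = Z) on D(U)={2,3,8} D(V)={3,4,8} D(Z)={1,3,4,5}: U {2,3,8}->{2}; V {3,4,8}->{3}; Z {1,3,4,5}->{5} => REVISION
Constraint 4 (V < W) on D(V)={3} D(W)={2,4,5,7,8}: W {2,4,5,7,8}->{4,5,7,8} => REVISION
Total revisions = 3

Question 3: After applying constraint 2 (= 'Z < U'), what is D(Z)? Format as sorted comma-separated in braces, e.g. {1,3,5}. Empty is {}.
Constraint 1 (V != U) on D(V)={3,4,8} D(U)={2,3,8}: no change
Constraint 2 (Z < U) on D(Z)={1,3,4,5,8} D(U)={2,3,8}: Z {1,3,4,5,8}->{1,3,4,5}
So after constraint 2: D(Z) = {1,3,4,5}

Answer: {1,3,4,5}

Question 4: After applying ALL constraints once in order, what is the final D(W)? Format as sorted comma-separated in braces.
Answer: {4,5,7,8}

Derivation:
Constraint 1 (V != U) on D(V)={3,4,8} D(U)={2,3,8}: no change
Constraint 2 (Z < U) on D(Z)={1,3,4,5,8} D(U)={2,3,8}: Z {1,3,4,5,8}->{1,3,4,5}
Constraint 3 (U + V = Z) on D(U)={2,3,8} D(V)={3,4,8} D(Z)={1,3,4,5}: U {2,3,8}->{2}; V {3,4,8}->{3}; Z {1,3,4,5}->{5}
Constraint 4 (V < W) on D(V)={3} D(W)={2,4,5,7,8}: W {2,4,5,7,8}->{4,5,7,8}
So after all 4 constraints: D(W) = {4,5,7,8}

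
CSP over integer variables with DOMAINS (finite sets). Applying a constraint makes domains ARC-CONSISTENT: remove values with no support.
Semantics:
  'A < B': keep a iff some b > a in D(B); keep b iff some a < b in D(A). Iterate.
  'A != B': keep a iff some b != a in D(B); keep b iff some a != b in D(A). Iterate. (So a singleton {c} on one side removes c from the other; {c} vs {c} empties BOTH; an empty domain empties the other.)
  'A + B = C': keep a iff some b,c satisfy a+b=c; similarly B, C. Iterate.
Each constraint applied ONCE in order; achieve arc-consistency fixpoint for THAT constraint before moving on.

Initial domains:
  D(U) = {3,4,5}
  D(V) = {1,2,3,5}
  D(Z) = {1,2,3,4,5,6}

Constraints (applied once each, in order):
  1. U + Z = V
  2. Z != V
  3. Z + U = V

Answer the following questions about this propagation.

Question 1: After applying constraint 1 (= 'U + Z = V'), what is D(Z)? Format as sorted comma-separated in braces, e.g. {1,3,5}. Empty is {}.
Answer: {1,2}

Derivation:
Constraint 1 (U + Z = V) on D(U)={3,4,5} D(Z)={1,2,3,4,5,6} D(V)={1,2,3,5}: U {3,4,5}->{3,4}; Z {1,2,3,4,5,6}->{1,2}; V {1,2,3,5}->{5}
So after constraint 1: D(Z) = {1,2}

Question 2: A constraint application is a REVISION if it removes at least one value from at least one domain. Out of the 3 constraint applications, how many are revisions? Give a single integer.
Constraint 1 (U + Z = V) on D(U)={3,4,5} D(Z)={1,2,3,4,5,6} D(V)={1,2,3,5}: U {3,4,5}->{3,4}; Z {1,2,3,4,5,6}->{1,2}; V {1,2,3,5}->{5} => REVISION
Constraint 2 (Z != V) on D(Z)={1,2} D(V)={5}: no change => not a revision
Constraint 3 (Z + U = V) on D(Z)={1,2} D(U)={3,4} D(V)={5}: no change => not a revision
Total revisions = 1

Answer: 1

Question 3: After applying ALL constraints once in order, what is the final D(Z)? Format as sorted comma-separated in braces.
Constraint 1 (U + Z = V) on D(U)={3,4,5} D(Z)={1,2,3,4,5,6} D(V)={1,2,3,5}: U {3,4,5}->{3,4}; Z {1,2,3,4,5,6}->{1,2}; V {1,2,3,5}->{5}
Constraint 2 (Z != V) on D(Z)={1,2} D(V)={5}: no change
Constraint 3 (Z + U = V) on D(Z)={1,2} D(U)={3,4} D(V)={5}: no change
So after all 3 constraints: D(Z) = {1,2}

Answer: {1,2}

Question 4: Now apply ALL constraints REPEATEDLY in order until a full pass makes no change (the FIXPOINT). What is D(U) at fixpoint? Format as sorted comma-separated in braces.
pass 0 (initial): D(U)={3,4,5}
pass 1: U {3,4,5}->{3,4}; V {1,2,3,5}->{5}; Z {1,2,3,4,5,6}->{1,2}
pass 2: no change
Fixpoint after 2 passes: D(U) = {3,4}

Answer: {3,4}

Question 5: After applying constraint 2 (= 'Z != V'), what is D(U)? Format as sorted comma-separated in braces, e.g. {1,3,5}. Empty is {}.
Constraint 1 (U + Z = V) on D(U)={3,4,5} D(Z)={1,2,3,4,5,6} D(V)={1,2,3,5}: U {3,4,5}->{3,4}; Z {1,2,3,4,5,6}->{1,2}; V {1,2,3,5}->{5}
Constraint 2 (Z != V) on D(Z)={1,2} D(V)={5}: no change
So after constraint 2: D(U) = {3,4}

Answer: {3,4}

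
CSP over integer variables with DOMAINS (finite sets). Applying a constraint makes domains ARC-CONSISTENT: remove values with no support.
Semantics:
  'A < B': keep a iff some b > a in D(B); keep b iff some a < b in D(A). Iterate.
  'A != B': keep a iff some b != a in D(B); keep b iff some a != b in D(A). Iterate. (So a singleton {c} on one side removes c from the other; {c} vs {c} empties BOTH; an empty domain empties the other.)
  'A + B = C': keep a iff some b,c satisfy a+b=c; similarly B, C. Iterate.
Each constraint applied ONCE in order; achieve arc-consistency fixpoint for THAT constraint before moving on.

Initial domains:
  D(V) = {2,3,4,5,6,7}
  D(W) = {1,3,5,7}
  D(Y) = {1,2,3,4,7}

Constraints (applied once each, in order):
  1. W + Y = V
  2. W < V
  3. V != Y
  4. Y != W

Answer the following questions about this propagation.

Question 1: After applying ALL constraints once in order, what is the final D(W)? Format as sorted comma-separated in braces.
Answer: {1,3,5}

Derivation:
Constraint 1 (W + Y = V) on D(W)={1,3,5,7} D(Y)={1,2,3,4,7} D(V)={2,3,4,5,6,7}: W {1,3,5,7}->{1,3,5}; Y {1,2,3,4,7}->{1,2,3,4}
Constraint 2 (W < V) on D(W)={1,3,5} D(V)={2,3,4,5,6,7}: no change
Constraint 3 (V != Y) on D(V)={2,3,4,5,6,7} D(Y)={1,2,3,4}: no change
Constraint 4 (Y != W) on D(Y)={1,2,3,4} D(W)={1,3,5}: no change
So after all 4 constraints: D(W) = {1,3,5}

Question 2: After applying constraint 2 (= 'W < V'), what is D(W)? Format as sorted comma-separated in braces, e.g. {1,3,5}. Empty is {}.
Constraint 1 (W + Y = V) on D(W)={1,3,5,7} D(Y)={1,2,3,4,7} D(V)={2,3,4,5,6,7}: W {1,3,5,7}->{1,3,5}; Y {1,2,3,4,7}->{1,2,3,4}
Constraint 2 (W < V) on D(W)={1,3,5} D(V)={2,3,4,5,6,7}: no change
So after constraint 2: D(W) = {1,3,5}

Answer: {1,3,5}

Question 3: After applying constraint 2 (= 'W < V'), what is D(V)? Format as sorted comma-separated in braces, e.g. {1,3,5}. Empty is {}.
Constraint 1 (W + Y = V) on D(W)={1,3,5,7} D(Y)={1,2,3,4,7} D(V)={2,3,4,5,6,7}: W {1,3,5,7}->{1,3,5}; Y {1,2,3,4,7}->{1,2,3,4}
Constraint 2 (W < V) on D(W)={1,3,5} D(V)={2,3,4,5,6,7}: no change
So after constraint 2: D(V) = {2,3,4,5,6,7}

Answer: {2,3,4,5,6,7}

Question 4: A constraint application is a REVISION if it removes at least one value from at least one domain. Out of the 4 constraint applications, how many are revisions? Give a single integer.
Answer: 1

Derivation:
Constraint 1 (W + Y = V) on D(W)={1,3,5,7} D(Y)={1,2,3,4,7} D(V)={2,3,4,5,6,7}: W {1,3,5,7}->{1,3,5}; Y {1,2,3,4,7}->{1,2,3,4} => REVISION
Constraint 2 (W < V) on D(W)={1,3,5} D(V)={2,3,4,5,6,7}: no change => not a revision
Constraint 3 (V != Y) on D(V)={2,3,4,5,6,7} D(Y)={1,2,3,4}: no change => not a revision
Constraint 4 (Y != W) on D(Y)={1,2,3,4} D(W)={1,3,5}: no change => not a revision
Total revisions = 1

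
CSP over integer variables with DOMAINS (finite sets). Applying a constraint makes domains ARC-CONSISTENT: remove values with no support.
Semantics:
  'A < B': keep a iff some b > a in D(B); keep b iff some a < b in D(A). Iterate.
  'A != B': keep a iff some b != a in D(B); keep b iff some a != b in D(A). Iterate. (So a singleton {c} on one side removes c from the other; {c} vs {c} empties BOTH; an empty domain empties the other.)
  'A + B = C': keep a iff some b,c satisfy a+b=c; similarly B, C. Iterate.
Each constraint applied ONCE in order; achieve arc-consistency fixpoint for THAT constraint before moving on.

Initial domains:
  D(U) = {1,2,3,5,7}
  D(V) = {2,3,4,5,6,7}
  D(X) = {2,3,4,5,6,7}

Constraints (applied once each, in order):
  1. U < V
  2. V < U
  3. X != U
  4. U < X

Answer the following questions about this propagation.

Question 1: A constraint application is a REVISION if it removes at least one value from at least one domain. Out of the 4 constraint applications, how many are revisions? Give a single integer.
Constraint 1 (U < V) on D(U)={1,2,3,5,7} D(V)={2,3,4,5,6,7}: U {1,2,3,5,7}->{1,2,3,5} => REVISION
Constraint 2 (V < U) on D(V)={2,3,4,5,6,7} D(U)={1,2,3,5}: V {2,3,4,5,6,7}->{2,3,4}; U {1,2,3,5}->{3,5} => REVISION
Constraint 3 (X != U) on D(X)={2,3,4,5,6,7} D(U)={3,5}: no change => not a revision
Constraint 4 (U < X) on D(U)={3,5} D(X)={2,3,4,5,6,7}: X {2,3,4,5,6,7}->{4,5,6,7} => REVISION
Total revisions = 3

Answer: 3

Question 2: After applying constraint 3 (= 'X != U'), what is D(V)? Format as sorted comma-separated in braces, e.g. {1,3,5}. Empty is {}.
Answer: {2,3,4}

Derivation:
Constraint 1 (U < V) on D(U)={1,2,3,5,7} D(V)={2,3,4,5,6,7}: U {1,2,3,5,7}->{1,2,3,5}
Constraint 2 (V < U) on D(V)={2,3,4,5,6,7} D(U)={1,2,3,5}: V {2,3,4,5,6,7}->{2,3,4}; U {1,2,3,5}->{3,5}
Constraint 3 (X != U) on D(X)={2,3,4,5,6,7} D(U)={3,5}: no change
So after constraint 3: D(V) = {2,3,4}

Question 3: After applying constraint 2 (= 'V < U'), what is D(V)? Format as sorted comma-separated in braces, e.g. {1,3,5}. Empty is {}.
Constraint 1 (U < V) on D(U)={1,2,3,5,7} D(V)={2,3,4,5,6,7}: U {1,2,3,5,7}->{1,2,3,5}
Constraint 2 (V < U) on D(V)={2,3,4,5,6,7} D(U)={1,2,3,5}: V {2,3,4,5,6,7}->{2,3,4}; U {1,2,3,5}->{3,5}
So after constraint 2: D(V) = {2,3,4}

Answer: {2,3,4}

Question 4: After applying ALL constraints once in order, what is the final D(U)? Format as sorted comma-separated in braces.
Answer: {3,5}

Derivation:
Constraint 1 (U < V) on D(U)={1,2,3,5,7} D(V)={2,3,4,5,6,7}: U {1,2,3,5,7}->{1,2,3,5}
Constraint 2 (V < U) on D(V)={2,3,4,5,6,7} D(U)={1,2,3,5}: V {2,3,4,5,6,7}->{2,3,4}; U {1,2,3,5}->{3,5}
Constraint 3 (X != U) on D(X)={2,3,4,5,6,7} D(U)={3,5}: no change
Constraint 4 (U < X) on D(U)={3,5} D(X)={2,3,4,5,6,7}: X {2,3,4,5,6,7}->{4,5,6,7}
So after all 4 constraints: D(U) = {3,5}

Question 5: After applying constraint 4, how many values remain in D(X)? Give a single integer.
Constraint 1 (U < V) on D(U)={1,2,3,5,7} D(V)={2,3,4,5,6,7}: U {1,2,3,5,7}->{1,2,3,5}
Constraint 2 (V < U) on D(V)={2,3,4,5,6,7} D(U)={1,2,3,5}: V {2,3,4,5,6,7}->{2,3,4}; U {1,2,3,5}->{3,5}
Constraint 3 (X != U) on D(X)={2,3,4,5,6,7} D(U)={3,5}: no change
Constraint 4 (U < X) on D(U)={3,5} D(X)={2,3,4,5,6,7}: X {2,3,4,5,6,7}->{4,5,6,7}
So after constraint 4: D(X)={4,5,6,7}, size = 4

Answer: 4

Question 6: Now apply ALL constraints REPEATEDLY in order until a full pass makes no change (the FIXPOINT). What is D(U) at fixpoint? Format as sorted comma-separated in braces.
Answer: {}

Derivation:
pass 0 (initial): D(U)={1,2,3,5,7}
pass 1: U {1,2,3,5,7}->{3,5}; V {2,3,4,5,6,7}->{2,3,4}; X {2,3,4,5,6,7}->{4,5,6,7}
pass 2: U {3,5}->{}; V {2,3,4}->{}; X {4,5,6,7}->{}
pass 3: no change
Fixpoint after 3 passes: D(U) = {}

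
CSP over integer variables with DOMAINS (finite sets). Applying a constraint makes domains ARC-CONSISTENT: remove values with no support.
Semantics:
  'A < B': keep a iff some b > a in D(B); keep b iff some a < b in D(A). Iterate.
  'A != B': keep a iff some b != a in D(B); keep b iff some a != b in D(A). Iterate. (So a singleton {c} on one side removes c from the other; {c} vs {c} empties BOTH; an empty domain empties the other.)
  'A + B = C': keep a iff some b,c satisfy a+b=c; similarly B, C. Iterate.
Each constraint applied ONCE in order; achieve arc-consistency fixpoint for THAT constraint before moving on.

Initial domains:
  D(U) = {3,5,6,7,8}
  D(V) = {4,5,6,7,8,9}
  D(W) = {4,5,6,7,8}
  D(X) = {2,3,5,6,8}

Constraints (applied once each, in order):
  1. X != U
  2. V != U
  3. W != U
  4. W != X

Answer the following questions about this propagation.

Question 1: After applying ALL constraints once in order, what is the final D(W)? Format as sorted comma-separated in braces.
Constraint 1 (X != U) on D(X)={2,3,5,6,8} D(U)={3,5,6,7,8}: no change
Constraint 2 (V != U) on D(V)={4,5,6,7,8,9} D(U)={3,5,6,7,8}: no change
Constraint 3 (W != U) on D(W)={4,5,6,7,8} D(U)={3,5,6,7,8}: no change
Constraint 4 (W != X) on D(W)={4,5,6,7,8} D(X)={2,3,5,6,8}: no change
So after all 4 constraints: D(W) = {4,5,6,7,8}

Answer: {4,5,6,7,8}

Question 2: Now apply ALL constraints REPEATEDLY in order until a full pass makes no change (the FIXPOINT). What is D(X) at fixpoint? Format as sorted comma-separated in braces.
pass 0 (initial): D(X)={2,3,5,6,8}
pass 1: no change
Fixpoint after 1 passes: D(X) = {2,3,5,6,8}

Answer: {2,3,5,6,8}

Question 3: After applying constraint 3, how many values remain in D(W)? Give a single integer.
Answer: 5

Derivation:
Constraint 1 (X != U) on D(X)={2,3,5,6,8} D(U)={3,5,6,7,8}: no change
Constraint 2 (V != U) on D(V)={4,5,6,7,8,9} D(U)={3,5,6,7,8}: no change
Constraint 3 (W != U) on D(W)={4,5,6,7,8} D(U)={3,5,6,7,8}: no change
So after constraint 3: D(W)={4,5,6,7,8}, size = 5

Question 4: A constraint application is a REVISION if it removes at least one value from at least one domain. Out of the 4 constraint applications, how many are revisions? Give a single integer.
Constraint 1 (X != U) on D(X)={2,3,5,6,8} D(U)={3,5,6,7,8}: no change => not a revision
Constraint 2 (V != U) on D(V)={4,5,6,7,8,9} D(U)={3,5,6,7,8}: no change => not a revision
Constraint 3 (W != U) on D(W)={4,5,6,7,8} D(U)={3,5,6,7,8}: no change => not a revision
Constraint 4 (W != X) on D(W)={4,5,6,7,8} D(X)={2,3,5,6,8}: no change => not a revision
Total revisions = 0

Answer: 0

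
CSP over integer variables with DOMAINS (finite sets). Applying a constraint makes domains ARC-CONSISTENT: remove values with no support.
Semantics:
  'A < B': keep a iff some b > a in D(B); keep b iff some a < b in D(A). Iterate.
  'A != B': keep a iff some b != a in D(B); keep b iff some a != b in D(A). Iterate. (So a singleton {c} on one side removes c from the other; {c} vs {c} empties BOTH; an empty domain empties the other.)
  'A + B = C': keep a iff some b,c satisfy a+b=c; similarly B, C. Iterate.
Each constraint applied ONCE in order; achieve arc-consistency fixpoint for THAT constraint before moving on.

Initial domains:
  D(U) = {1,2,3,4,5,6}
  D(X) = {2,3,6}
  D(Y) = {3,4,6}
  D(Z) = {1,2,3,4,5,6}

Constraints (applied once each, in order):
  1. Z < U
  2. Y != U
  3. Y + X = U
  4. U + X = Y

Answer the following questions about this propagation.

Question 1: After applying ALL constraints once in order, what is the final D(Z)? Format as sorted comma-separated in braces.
Constraint 1 (Z < U) on D(Z)={1,2,3,4,5,6} D(U)={1,2,3,4,5,6}: Z {1,2,3,4,5,6}->{1,2,3,4,5}; U {1,2,3,4,5,6}->{2,3,4,5,6}
Constraint 2 (Y != U) on D(Y)={3,4,6} D(U)={2,3,4,5,6}: no change
Constraint 3 (Y + X = U) on D(Y)={3,4,6} D(X)={2,3,6} D(U)={2,3,4,5,6}: Y {3,4,6}->{3,4}; X {2,3,6}->{2,3}; U {2,3,4,5,6}->{5,6}
Constraint 4 (U + X = Y) on D(U)={5,6} D(X)={2,3} D(Y)={3,4}: U {5,6}->{}; X {2,3}->{}; Y {3,4}->{}
So after all 4 constraints: D(Z) = {1,2,3,4,5}

Answer: {1,2,3,4,5}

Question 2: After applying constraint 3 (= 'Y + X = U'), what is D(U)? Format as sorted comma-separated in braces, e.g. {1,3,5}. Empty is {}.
Answer: {5,6}

Derivation:
Constraint 1 (Z < U) on D(Z)={1,2,3,4,5,6} D(U)={1,2,3,4,5,6}: Z {1,2,3,4,5,6}->{1,2,3,4,5}; U {1,2,3,4,5,6}->{2,3,4,5,6}
Constraint 2 (Y != U) on D(Y)={3,4,6} D(U)={2,3,4,5,6}: no change
Constraint 3 (Y + X = U) on D(Y)={3,4,6} D(X)={2,3,6} D(U)={2,3,4,5,6}: Y {3,4,6}->{3,4}; X {2,3,6}->{2,3}; U {2,3,4,5,6}->{5,6}
So after constraint 3: D(U) = {5,6}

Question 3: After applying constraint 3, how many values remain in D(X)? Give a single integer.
Answer: 2

Derivation:
Constraint 1 (Z < U) on D(Z)={1,2,3,4,5,6} D(U)={1,2,3,4,5,6}: Z {1,2,3,4,5,6}->{1,2,3,4,5}; U {1,2,3,4,5,6}->{2,3,4,5,6}
Constraint 2 (Y != U) on D(Y)={3,4,6} D(U)={2,3,4,5,6}: no change
Constraint 3 (Y + X = U) on D(Y)={3,4,6} D(X)={2,3,6} D(U)={2,3,4,5,6}: Y {3,4,6}->{3,4}; X {2,3,6}->{2,3}; U {2,3,4,5,6}->{5,6}
So after constraint 3: D(X)={2,3}, size = 2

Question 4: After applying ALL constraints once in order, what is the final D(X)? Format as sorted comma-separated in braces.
Constraint 1 (Z < U) on D(Z)={1,2,3,4,5,6} D(U)={1,2,3,4,5,6}: Z {1,2,3,4,5,6}->{1,2,3,4,5}; U {1,2,3,4,5,6}->{2,3,4,5,6}
Constraint 2 (Y != U) on D(Y)={3,4,6} D(U)={2,3,4,5,6}: no change
Constraint 3 (Y + X = U) on D(Y)={3,4,6} D(X)={2,3,6} D(U)={2,3,4,5,6}: Y {3,4,6}->{3,4}; X {2,3,6}->{2,3}; U {2,3,4,5,6}->{5,6}
Constraint 4 (U + X = Y) on D(U)={5,6} D(X)={2,3} D(Y)={3,4}: U {5,6}->{}; X {2,3}->{}; Y {3,4}->{}
So after all 4 constraints: D(X) = {}

Answer: {}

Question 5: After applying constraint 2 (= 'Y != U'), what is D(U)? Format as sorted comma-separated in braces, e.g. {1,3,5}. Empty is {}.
Answer: {2,3,4,5,6}

Derivation:
Constraint 1 (Z < U) on D(Z)={1,2,3,4,5,6} D(U)={1,2,3,4,5,6}: Z {1,2,3,4,5,6}->{1,2,3,4,5}; U {1,2,3,4,5,6}->{2,3,4,5,6}
Constraint 2 (Y != U) on D(Y)={3,4,6} D(U)={2,3,4,5,6}: no change
So after constraint 2: D(U) = {2,3,4,5,6}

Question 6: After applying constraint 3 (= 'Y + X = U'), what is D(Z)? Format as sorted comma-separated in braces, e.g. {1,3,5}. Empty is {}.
Constraint 1 (Z < U) on D(Z)={1,2,3,4,5,6} D(U)={1,2,3,4,5,6}: Z {1,2,3,4,5,6}->{1,2,3,4,5}; U {1,2,3,4,5,6}->{2,3,4,5,6}
Constraint 2 (Y != U) on D(Y)={3,4,6} D(U)={2,3,4,5,6}: no change
Constraint 3 (Y + X = U) on D(Y)={3,4,6} D(X)={2,3,6} D(U)={2,3,4,5,6}: Y {3,4,6}->{3,4}; X {2,3,6}->{2,3}; U {2,3,4,5,6}->{5,6}
So after constraint 3: D(Z) = {1,2,3,4,5}

Answer: {1,2,3,4,5}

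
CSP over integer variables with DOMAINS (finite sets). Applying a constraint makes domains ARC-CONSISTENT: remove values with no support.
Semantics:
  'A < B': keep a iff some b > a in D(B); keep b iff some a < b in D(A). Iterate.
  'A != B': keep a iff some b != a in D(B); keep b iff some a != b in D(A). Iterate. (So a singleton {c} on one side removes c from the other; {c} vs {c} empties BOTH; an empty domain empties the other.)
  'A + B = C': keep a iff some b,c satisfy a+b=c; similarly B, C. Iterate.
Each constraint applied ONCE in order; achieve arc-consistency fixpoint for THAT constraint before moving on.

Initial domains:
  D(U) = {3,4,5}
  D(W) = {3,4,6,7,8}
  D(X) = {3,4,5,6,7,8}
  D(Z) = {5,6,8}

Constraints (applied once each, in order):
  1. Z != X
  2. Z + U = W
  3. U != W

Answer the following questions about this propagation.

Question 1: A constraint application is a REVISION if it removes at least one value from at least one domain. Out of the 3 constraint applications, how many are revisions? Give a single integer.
Answer: 1

Derivation:
Constraint 1 (Z != X) on D(Z)={5,6,8} D(X)={3,4,5,6,7,8}: no change => not a revision
Constraint 2 (Z + U = W) on D(Z)={5,6,8} D(U)={3,4,5} D(W)={3,4,6,7,8}: Z {5,6,8}->{5}; U {3,4,5}->{3}; W {3,4,6,7,8}->{8} => REVISION
Constraint 3 (U != W) on D(U)={3} D(W)={8}: no change => not a revision
Total revisions = 1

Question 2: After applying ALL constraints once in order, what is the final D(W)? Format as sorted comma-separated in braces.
Constraint 1 (Z != X) on D(Z)={5,6,8} D(X)={3,4,5,6,7,8}: no change
Constraint 2 (Z + U = W) on D(Z)={5,6,8} D(U)={3,4,5} D(W)={3,4,6,7,8}: Z {5,6,8}->{5}; U {3,4,5}->{3}; W {3,4,6,7,8}->{8}
Constraint 3 (U != W) on D(U)={3} D(W)={8}: no change
So after all 3 constraints: D(W) = {8}

Answer: {8}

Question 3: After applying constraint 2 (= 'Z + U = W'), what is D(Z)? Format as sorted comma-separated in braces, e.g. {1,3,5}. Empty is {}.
Answer: {5}

Derivation:
Constraint 1 (Z != X) on D(Z)={5,6,8} D(X)={3,4,5,6,7,8}: no change
Constraint 2 (Z + U = W) on D(Z)={5,6,8} D(U)={3,4,5} D(W)={3,4,6,7,8}: Z {5,6,8}->{5}; U {3,4,5}->{3}; W {3,4,6,7,8}->{8}
So after constraint 2: D(Z) = {5}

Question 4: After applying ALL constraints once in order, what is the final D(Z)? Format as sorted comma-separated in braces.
Answer: {5}

Derivation:
Constraint 1 (Z != X) on D(Z)={5,6,8} D(X)={3,4,5,6,7,8}: no change
Constraint 2 (Z + U = W) on D(Z)={5,6,8} D(U)={3,4,5} D(W)={3,4,6,7,8}: Z {5,6,8}->{5}; U {3,4,5}->{3}; W {3,4,6,7,8}->{8}
Constraint 3 (U != W) on D(U)={3} D(W)={8}: no change
So after all 3 constraints: D(Z) = {5}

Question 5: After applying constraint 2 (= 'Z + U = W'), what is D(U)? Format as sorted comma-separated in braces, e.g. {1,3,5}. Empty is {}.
Answer: {3}

Derivation:
Constraint 1 (Z != X) on D(Z)={5,6,8} D(X)={3,4,5,6,7,8}: no change
Constraint 2 (Z + U = W) on D(Z)={5,6,8} D(U)={3,4,5} D(W)={3,4,6,7,8}: Z {5,6,8}->{5}; U {3,4,5}->{3}; W {3,4,6,7,8}->{8}
So after constraint 2: D(U) = {3}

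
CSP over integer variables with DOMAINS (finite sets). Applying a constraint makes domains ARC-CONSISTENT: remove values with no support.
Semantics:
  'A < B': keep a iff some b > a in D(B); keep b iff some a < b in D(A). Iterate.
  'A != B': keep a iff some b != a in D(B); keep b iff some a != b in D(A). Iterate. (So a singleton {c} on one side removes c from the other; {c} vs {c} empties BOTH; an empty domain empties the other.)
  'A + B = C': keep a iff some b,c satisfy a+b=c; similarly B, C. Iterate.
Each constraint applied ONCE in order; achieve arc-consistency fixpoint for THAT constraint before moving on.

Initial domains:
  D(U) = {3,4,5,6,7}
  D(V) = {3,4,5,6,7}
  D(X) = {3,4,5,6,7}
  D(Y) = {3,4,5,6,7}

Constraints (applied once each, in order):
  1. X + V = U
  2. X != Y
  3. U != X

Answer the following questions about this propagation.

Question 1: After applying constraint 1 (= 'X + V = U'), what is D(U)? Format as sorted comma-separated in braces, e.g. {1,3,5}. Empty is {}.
Constraint 1 (X + V = U) on D(X)={3,4,5,6,7} D(V)={3,4,5,6,7} D(U)={3,4,5,6,7}: X {3,4,5,6,7}->{3,4}; V {3,4,5,6,7}->{3,4}; U {3,4,5,6,7}->{6,7}
So after constraint 1: D(U) = {6,7}

Answer: {6,7}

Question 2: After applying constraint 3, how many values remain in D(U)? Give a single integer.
Answer: 2

Derivation:
Constraint 1 (X + V = U) on D(X)={3,4,5,6,7} D(V)={3,4,5,6,7} D(U)={3,4,5,6,7}: X {3,4,5,6,7}->{3,4}; V {3,4,5,6,7}->{3,4}; U {3,4,5,6,7}->{6,7}
Constraint 2 (X != Y) on D(X)={3,4} D(Y)={3,4,5,6,7}: no change
Constraint 3 (U != X) on D(U)={6,7} D(X)={3,4}: no change
So after constraint 3: D(U)={6,7}, size = 2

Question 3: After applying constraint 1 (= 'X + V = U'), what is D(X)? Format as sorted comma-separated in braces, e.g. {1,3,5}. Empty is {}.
Answer: {3,4}

Derivation:
Constraint 1 (X + V = U) on D(X)={3,4,5,6,7} D(V)={3,4,5,6,7} D(U)={3,4,5,6,7}: X {3,4,5,6,7}->{3,4}; V {3,4,5,6,7}->{3,4}; U {3,4,5,6,7}->{6,7}
So after constraint 1: D(X) = {3,4}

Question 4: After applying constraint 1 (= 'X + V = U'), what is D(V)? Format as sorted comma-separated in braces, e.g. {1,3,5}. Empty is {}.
Answer: {3,4}

Derivation:
Constraint 1 (X + V = U) on D(X)={3,4,5,6,7} D(V)={3,4,5,6,7} D(U)={3,4,5,6,7}: X {3,4,5,6,7}->{3,4}; V {3,4,5,6,7}->{3,4}; U {3,4,5,6,7}->{6,7}
So after constraint 1: D(V) = {3,4}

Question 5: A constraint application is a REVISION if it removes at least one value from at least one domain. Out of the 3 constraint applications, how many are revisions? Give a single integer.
Constraint 1 (X + V = U) on D(X)={3,4,5,6,7} D(V)={3,4,5,6,7} D(U)={3,4,5,6,7}: X {3,4,5,6,7}->{3,4}; V {3,4,5,6,7}->{3,4}; U {3,4,5,6,7}->{6,7} => REVISION
Constraint 2 (X != Y) on D(X)={3,4} D(Y)={3,4,5,6,7}: no change => not a revision
Constraint 3 (U != X) on D(U)={6,7} D(X)={3,4}: no change => not a revision
Total revisions = 1

Answer: 1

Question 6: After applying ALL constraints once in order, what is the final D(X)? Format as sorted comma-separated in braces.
Constraint 1 (X + V = U) on D(X)={3,4,5,6,7} D(V)={3,4,5,6,7} D(U)={3,4,5,6,7}: X {3,4,5,6,7}->{3,4}; V {3,4,5,6,7}->{3,4}; U {3,4,5,6,7}->{6,7}
Constraint 2 (X != Y) on D(X)={3,4} D(Y)={3,4,5,6,7}: no change
Constraint 3 (U != X) on D(U)={6,7} D(X)={3,4}: no change
So after all 3 constraints: D(X) = {3,4}

Answer: {3,4}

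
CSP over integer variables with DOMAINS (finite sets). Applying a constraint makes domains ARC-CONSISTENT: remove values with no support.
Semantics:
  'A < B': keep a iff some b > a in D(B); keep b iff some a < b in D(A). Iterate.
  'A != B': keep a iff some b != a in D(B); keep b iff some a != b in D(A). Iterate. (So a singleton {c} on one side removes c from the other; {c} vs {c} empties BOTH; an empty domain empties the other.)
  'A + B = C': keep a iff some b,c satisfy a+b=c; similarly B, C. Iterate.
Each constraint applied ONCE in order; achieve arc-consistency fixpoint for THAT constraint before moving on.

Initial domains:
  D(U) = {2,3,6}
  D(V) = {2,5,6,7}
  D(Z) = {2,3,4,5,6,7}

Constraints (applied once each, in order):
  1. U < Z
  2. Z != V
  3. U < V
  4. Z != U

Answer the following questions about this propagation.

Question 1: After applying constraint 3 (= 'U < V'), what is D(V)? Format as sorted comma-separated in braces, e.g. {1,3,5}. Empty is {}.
Answer: {5,6,7}

Derivation:
Constraint 1 (U < Z) on D(U)={2,3,6} D(Z)={2,3,4,5,6,7}: Z {2,3,4,5,6,7}->{3,4,5,6,7}
Constraint 2 (Z != V) on D(Z)={3,4,5,6,7} D(V)={2,5,6,7}: no change
Constraint 3 (U < V) on D(U)={2,3,6} D(V)={2,5,6,7}: V {2,5,6,7}->{5,6,7}
So after constraint 3: D(V) = {5,6,7}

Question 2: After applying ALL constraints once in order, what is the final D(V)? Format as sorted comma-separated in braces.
Constraint 1 (U < Z) on D(U)={2,3,6} D(Z)={2,3,4,5,6,7}: Z {2,3,4,5,6,7}->{3,4,5,6,7}
Constraint 2 (Z != V) on D(Z)={3,4,5,6,7} D(V)={2,5,6,7}: no change
Constraint 3 (U < V) on D(U)={2,3,6} D(V)={2,5,6,7}: V {2,5,6,7}->{5,6,7}
Constraint 4 (Z != U) on D(Z)={3,4,5,6,7} D(U)={2,3,6}: no change
So after all 4 constraints: D(V) = {5,6,7}

Answer: {5,6,7}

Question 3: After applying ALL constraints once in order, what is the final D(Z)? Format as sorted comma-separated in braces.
Answer: {3,4,5,6,7}

Derivation:
Constraint 1 (U < Z) on D(U)={2,3,6} D(Z)={2,3,4,5,6,7}: Z {2,3,4,5,6,7}->{3,4,5,6,7}
Constraint 2 (Z != V) on D(Z)={3,4,5,6,7} D(V)={2,5,6,7}: no change
Constraint 3 (U < V) on D(U)={2,3,6} D(V)={2,5,6,7}: V {2,5,6,7}->{5,6,7}
Constraint 4 (Z != U) on D(Z)={3,4,5,6,7} D(U)={2,3,6}: no change
So after all 4 constraints: D(Z) = {3,4,5,6,7}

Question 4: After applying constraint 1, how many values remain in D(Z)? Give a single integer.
Answer: 5

Derivation:
Constraint 1 (U < Z) on D(U)={2,3,6} D(Z)={2,3,4,5,6,7}: Z {2,3,4,5,6,7}->{3,4,5,6,7}
So after constraint 1: D(Z)={3,4,5,6,7}, size = 5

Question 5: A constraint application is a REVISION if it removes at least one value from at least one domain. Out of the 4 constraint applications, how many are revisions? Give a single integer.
Answer: 2

Derivation:
Constraint 1 (U < Z) on D(U)={2,3,6} D(Z)={2,3,4,5,6,7}: Z {2,3,4,5,6,7}->{3,4,5,6,7} => REVISION
Constraint 2 (Z != V) on D(Z)={3,4,5,6,7} D(V)={2,5,6,7}: no change => not a revision
Constraint 3 (U < V) on D(U)={2,3,6} D(V)={2,5,6,7}: V {2,5,6,7}->{5,6,7} => REVISION
Constraint 4 (Z != U) on D(Z)={3,4,5,6,7} D(U)={2,3,6}: no change => not a revision
Total revisions = 2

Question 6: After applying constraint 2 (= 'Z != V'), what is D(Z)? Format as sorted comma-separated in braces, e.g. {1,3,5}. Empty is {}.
Answer: {3,4,5,6,7}

Derivation:
Constraint 1 (U < Z) on D(U)={2,3,6} D(Z)={2,3,4,5,6,7}: Z {2,3,4,5,6,7}->{3,4,5,6,7}
Constraint 2 (Z != V) on D(Z)={3,4,5,6,7} D(V)={2,5,6,7}: no change
So after constraint 2: D(Z) = {3,4,5,6,7}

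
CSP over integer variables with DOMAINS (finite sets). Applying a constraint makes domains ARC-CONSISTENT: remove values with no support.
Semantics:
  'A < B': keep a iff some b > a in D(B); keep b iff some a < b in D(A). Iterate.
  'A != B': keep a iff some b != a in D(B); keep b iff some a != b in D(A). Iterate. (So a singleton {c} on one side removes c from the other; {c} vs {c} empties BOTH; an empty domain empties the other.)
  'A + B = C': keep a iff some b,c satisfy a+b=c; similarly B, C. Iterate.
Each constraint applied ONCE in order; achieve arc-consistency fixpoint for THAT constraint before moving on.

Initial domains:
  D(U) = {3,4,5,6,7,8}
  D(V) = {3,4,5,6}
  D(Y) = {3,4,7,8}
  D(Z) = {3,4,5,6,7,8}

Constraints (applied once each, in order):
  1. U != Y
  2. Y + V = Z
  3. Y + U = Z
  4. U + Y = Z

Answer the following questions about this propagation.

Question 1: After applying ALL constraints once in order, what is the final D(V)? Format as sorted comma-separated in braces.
Constraint 1 (U != Y) on D(U)={3,4,5,6,7,8} D(Y)={3,4,7,8}: no change
Constraint 2 (Y + V = Z) on D(Y)={3,4,7,8} D(V)={3,4,5,6} D(Z)={3,4,5,6,7,8}: Y {3,4,7,8}->{3,4}; V {3,4,5,6}->{3,4,5}; Z {3,4,5,6,7,8}->{6,7,8}
Constraint 3 (Y + U = Z) on D(Y)={3,4} D(U)={3,4,5,6,7,8} D(Z)={6,7,8}: U {3,4,5,6,7,8}->{3,4,5}
Constraint 4 (U + Y = Z) on D(U)={3,4,5} D(Y)={3,4} D(Z)={6,7,8}: no change
So after all 4 constraints: D(V) = {3,4,5}

Answer: {3,4,5}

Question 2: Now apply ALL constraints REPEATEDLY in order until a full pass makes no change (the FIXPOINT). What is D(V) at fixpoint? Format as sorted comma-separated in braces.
Answer: {3,4,5}

Derivation:
pass 0 (initial): D(V)={3,4,5,6}
pass 1: U {3,4,5,6,7,8}->{3,4,5}; V {3,4,5,6}->{3,4,5}; Y {3,4,7,8}->{3,4}; Z {3,4,5,6,7,8}->{6,7,8}
pass 2: no change
Fixpoint after 2 passes: D(V) = {3,4,5}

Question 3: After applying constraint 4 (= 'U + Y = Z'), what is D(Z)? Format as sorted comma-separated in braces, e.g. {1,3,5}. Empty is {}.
Answer: {6,7,8}

Derivation:
Constraint 1 (U != Y) on D(U)={3,4,5,6,7,8} D(Y)={3,4,7,8}: no change
Constraint 2 (Y + V = Z) on D(Y)={3,4,7,8} D(V)={3,4,5,6} D(Z)={3,4,5,6,7,8}: Y {3,4,7,8}->{3,4}; V {3,4,5,6}->{3,4,5}; Z {3,4,5,6,7,8}->{6,7,8}
Constraint 3 (Y + U = Z) on D(Y)={3,4} D(U)={3,4,5,6,7,8} D(Z)={6,7,8}: U {3,4,5,6,7,8}->{3,4,5}
Constraint 4 (U + Y = Z) on D(U)={3,4,5} D(Y)={3,4} D(Z)={6,7,8}: no change
So after constraint 4: D(Z) = {6,7,8}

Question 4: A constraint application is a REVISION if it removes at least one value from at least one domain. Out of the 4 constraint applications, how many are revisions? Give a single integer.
Answer: 2

Derivation:
Constraint 1 (U != Y) on D(U)={3,4,5,6,7,8} D(Y)={3,4,7,8}: no change => not a revision
Constraint 2 (Y + V = Z) on D(Y)={3,4,7,8} D(V)={3,4,5,6} D(Z)={3,4,5,6,7,8}: Y {3,4,7,8}->{3,4}; V {3,4,5,6}->{3,4,5}; Z {3,4,5,6,7,8}->{6,7,8} => REVISION
Constraint 3 (Y + U = Z) on D(Y)={3,4} D(U)={3,4,5,6,7,8} D(Z)={6,7,8}: U {3,4,5,6,7,8}->{3,4,5} => REVISION
Constraint 4 (U + Y = Z) on D(U)={3,4,5} D(Y)={3,4} D(Z)={6,7,8}: no change => not a revision
Total revisions = 2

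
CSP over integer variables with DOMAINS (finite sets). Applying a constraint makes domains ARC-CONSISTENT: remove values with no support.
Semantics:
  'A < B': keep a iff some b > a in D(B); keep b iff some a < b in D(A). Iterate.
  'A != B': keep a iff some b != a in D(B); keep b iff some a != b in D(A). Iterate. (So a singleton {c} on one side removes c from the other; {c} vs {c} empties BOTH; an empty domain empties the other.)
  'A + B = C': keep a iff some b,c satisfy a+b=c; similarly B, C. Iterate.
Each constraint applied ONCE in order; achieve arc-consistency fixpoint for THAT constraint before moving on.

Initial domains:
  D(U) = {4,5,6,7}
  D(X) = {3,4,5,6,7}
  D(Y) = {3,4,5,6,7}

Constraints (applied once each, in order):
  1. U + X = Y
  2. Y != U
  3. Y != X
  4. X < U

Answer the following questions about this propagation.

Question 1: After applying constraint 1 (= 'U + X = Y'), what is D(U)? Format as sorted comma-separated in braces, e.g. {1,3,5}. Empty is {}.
Constraint 1 (U + X = Y) on D(U)={4,5,6,7} D(X)={3,4,5,6,7} D(Y)={3,4,5,6,7}: U {4,5,6,7}->{4}; X {3,4,5,6,7}->{3}; Y {3,4,5,6,7}->{7}
So after constraint 1: D(U) = {4}

Answer: {4}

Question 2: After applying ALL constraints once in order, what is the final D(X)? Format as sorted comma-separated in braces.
Answer: {3}

Derivation:
Constraint 1 (U + X = Y) on D(U)={4,5,6,7} D(X)={3,4,5,6,7} D(Y)={3,4,5,6,7}: U {4,5,6,7}->{4}; X {3,4,5,6,7}->{3}; Y {3,4,5,6,7}->{7}
Constraint 2 (Y != U) on D(Y)={7} D(U)={4}: no change
Constraint 3 (Y != X) on D(Y)={7} D(X)={3}: no change
Constraint 4 (X < U) on D(X)={3} D(U)={4}: no change
So after all 4 constraints: D(X) = {3}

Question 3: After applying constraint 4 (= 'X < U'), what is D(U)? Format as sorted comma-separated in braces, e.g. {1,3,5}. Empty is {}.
Answer: {4}

Derivation:
Constraint 1 (U + X = Y) on D(U)={4,5,6,7} D(X)={3,4,5,6,7} D(Y)={3,4,5,6,7}: U {4,5,6,7}->{4}; X {3,4,5,6,7}->{3}; Y {3,4,5,6,7}->{7}
Constraint 2 (Y != U) on D(Y)={7} D(U)={4}: no change
Constraint 3 (Y != X) on D(Y)={7} D(X)={3}: no change
Constraint 4 (X < U) on D(X)={3} D(U)={4}: no change
So after constraint 4: D(U) = {4}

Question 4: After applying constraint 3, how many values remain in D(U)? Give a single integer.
Constraint 1 (U + X = Y) on D(U)={4,5,6,7} D(X)={3,4,5,6,7} D(Y)={3,4,5,6,7}: U {4,5,6,7}->{4}; X {3,4,5,6,7}->{3}; Y {3,4,5,6,7}->{7}
Constraint 2 (Y != U) on D(Y)={7} D(U)={4}: no change
Constraint 3 (Y != X) on D(Y)={7} D(X)={3}: no change
So after constraint 3: D(U)={4}, size = 1

Answer: 1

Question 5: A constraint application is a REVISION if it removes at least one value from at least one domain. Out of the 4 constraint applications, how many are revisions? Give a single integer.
Answer: 1

Derivation:
Constraint 1 (U + X = Y) on D(U)={4,5,6,7} D(X)={3,4,5,6,7} D(Y)={3,4,5,6,7}: U {4,5,6,7}->{4}; X {3,4,5,6,7}->{3}; Y {3,4,5,6,7}->{7} => REVISION
Constraint 2 (Y != U) on D(Y)={7} D(U)={4}: no change => not a revision
Constraint 3 (Y != X) on D(Y)={7} D(X)={3}: no change => not a revision
Constraint 4 (X < U) on D(X)={3} D(U)={4}: no change => not a revision
Total revisions = 1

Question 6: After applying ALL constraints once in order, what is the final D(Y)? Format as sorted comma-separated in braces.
Constraint 1 (U + X = Y) on D(U)={4,5,6,7} D(X)={3,4,5,6,7} D(Y)={3,4,5,6,7}: U {4,5,6,7}->{4}; X {3,4,5,6,7}->{3}; Y {3,4,5,6,7}->{7}
Constraint 2 (Y != U) on D(Y)={7} D(U)={4}: no change
Constraint 3 (Y != X) on D(Y)={7} D(X)={3}: no change
Constraint 4 (X < U) on D(X)={3} D(U)={4}: no change
So after all 4 constraints: D(Y) = {7}

Answer: {7}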